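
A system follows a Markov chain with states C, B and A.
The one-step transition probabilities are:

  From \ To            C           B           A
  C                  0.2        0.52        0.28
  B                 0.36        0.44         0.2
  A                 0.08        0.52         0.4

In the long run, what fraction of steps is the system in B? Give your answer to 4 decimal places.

Let the stationary distribution be π with π = πP and π_1 + π_2 + π_3 = 1.
π_1 = 0.2·π_1 + 0.36·π_2 + 0.08·π_3
π_2 = 0.52·π_1 + 0.44·π_2 + 0.52·π_3
Solving with the normalization constraint gives π = (0.2441, 0.4815, 0.2744).
So the stationary probability of B is 0.4815.

0.4815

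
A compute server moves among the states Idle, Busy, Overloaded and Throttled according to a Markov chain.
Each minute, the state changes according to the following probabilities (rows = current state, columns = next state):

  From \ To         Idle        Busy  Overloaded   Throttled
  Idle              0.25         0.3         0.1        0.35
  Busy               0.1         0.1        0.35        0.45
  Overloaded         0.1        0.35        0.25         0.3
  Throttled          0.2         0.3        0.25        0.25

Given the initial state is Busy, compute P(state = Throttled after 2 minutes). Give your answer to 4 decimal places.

0.2975

Propagate the distribution vector 2 minutes from Busy.
After 0 minutes: (0.0000, 1.0000, 0.0000, 0.0000)
After 1 minute: (0.1000, 0.1000, 0.3500, 0.4500)
After 2 minutes: (0.1600, 0.2975, 0.2450, 0.2975)
P(in Throttled after 2 minutes) = 0.2975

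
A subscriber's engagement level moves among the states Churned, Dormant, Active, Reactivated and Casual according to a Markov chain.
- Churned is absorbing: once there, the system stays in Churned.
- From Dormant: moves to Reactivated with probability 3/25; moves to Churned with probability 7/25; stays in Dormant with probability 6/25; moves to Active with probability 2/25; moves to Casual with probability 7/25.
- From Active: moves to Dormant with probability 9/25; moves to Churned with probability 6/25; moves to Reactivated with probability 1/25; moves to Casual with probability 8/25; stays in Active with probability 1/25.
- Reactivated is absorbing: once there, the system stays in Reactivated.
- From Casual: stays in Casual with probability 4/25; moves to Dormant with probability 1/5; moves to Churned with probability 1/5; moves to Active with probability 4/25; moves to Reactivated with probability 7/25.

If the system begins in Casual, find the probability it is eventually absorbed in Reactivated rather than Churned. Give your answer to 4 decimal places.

Let h(s) be the probability of absorption at Reactivated starting from transient state s. Then h(Reactivated) = 1 and h(Churned) = 0. By first-step analysis:
h(Dormant) = 0.28·0 + 0.24·h(Dormant) + 0.08·h(Active) + 0.12·1 + 0.28·h(Casual)
h(Active) = 0.24·0 + 0.36·h(Dormant) + 0.04·h(Active) + 0.04·1 + 0.32·h(Casual)
h(Casual) = 0.2·0 + 0.2·h(Dormant) + 0.16·h(Active) + 0.28·1 + 0.16·h(Casual)
Solving: h(Dormant) = 0.3740, h(Active) = 0.3446, h(Casual) = 0.4880.
Starting from Casual, the probability is 0.4880.

0.4880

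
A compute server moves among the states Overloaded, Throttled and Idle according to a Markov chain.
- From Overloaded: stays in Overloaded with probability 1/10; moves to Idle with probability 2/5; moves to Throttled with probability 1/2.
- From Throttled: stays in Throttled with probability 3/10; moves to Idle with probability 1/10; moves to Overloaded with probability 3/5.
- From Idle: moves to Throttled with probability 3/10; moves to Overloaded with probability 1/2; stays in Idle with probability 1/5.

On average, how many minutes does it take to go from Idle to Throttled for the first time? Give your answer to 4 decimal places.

Let t(s) be the expected number of minutes to first reach Throttled from state s, with t(Throttled) = 0. Conditioning on the first minute:
t(Overloaded) = 1 + 0.1·t(Overloaded) + 0.4·t(Idle)
t(Idle) = 1 + 0.5·t(Overloaded) + 0.2·t(Idle)
Solving: t(Overloaded) = 2.3077, t(Idle) = 2.6923.
Expected minutes from Idle to Throttled: 2.6923.

2.6923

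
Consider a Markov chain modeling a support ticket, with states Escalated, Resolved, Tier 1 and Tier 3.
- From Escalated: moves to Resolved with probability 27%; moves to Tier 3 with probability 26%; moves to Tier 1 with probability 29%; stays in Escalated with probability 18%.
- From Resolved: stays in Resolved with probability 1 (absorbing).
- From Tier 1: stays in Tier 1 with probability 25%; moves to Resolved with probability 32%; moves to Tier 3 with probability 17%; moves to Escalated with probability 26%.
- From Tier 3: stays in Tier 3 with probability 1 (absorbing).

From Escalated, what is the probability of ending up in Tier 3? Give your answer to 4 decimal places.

0.4527

Let h(s) be the probability of absorption at Tier 3 starting from transient state s. Then h(Tier 3) = 1 and h(Resolved) = 0. By first-step analysis:
h(Escalated) = 0.18·h(Escalated) + 0.27·0 + 0.29·h(Tier 1) + 0.26·1
h(Tier 1) = 0.26·h(Escalated) + 0.32·0 + 0.25·h(Tier 1) + 0.17·1
Solving: h(Escalated) = 0.4527, h(Tier 1) = 0.3836.
Starting from Escalated, the probability is 0.4527.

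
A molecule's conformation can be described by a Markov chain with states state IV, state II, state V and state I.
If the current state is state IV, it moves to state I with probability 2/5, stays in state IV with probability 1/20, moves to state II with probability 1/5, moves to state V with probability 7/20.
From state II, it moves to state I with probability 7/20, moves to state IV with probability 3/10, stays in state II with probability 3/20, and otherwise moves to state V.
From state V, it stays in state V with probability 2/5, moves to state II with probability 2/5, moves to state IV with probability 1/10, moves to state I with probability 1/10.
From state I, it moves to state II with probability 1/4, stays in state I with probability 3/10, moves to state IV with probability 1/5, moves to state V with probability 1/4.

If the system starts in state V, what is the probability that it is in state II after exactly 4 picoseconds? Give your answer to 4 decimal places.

Propagate the distribution vector 4 picoseconds from state V.
After 0 picoseconds: (0.0000, 0.0000, 1.0000, 0.0000)
After 1 picosecond: (0.1000, 0.4000, 0.4000, 0.1000)
After 2 picoseconds: (0.1850, 0.2650, 0.3000, 0.2500)
After 3 picoseconds: (0.1688, 0.2593, 0.3003, 0.2718)
After 4 picoseconds: (0.1706, 0.2607, 0.2990, 0.2698)
P(in state II after 4 picoseconds) = 0.2607

0.2607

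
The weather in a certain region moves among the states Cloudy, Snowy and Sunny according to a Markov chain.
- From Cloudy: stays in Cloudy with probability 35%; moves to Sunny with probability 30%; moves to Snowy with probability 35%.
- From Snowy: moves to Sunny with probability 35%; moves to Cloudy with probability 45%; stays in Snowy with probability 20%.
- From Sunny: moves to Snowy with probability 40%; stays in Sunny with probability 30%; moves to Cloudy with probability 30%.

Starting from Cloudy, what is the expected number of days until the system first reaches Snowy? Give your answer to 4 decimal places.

2.7397

Let t(s) be the expected number of days to first reach Snowy from state s, with t(Snowy) = 0. Conditioning on the first day:
t(Cloudy) = 1 + 0.35·t(Cloudy) + 0.3·t(Sunny)
t(Sunny) = 1 + 0.3·t(Cloudy) + 0.3·t(Sunny)
Solving: t(Cloudy) = 2.7397, t(Sunny) = 2.6027.
Expected days from Cloudy to Snowy: 2.7397.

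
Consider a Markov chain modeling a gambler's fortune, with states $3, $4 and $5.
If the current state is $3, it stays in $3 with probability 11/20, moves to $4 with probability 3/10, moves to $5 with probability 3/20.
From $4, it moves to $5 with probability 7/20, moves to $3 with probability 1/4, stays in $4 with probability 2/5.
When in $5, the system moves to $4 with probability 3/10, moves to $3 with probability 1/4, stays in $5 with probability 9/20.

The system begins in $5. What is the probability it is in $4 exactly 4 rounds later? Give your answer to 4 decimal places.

Propagate the distribution vector 4 rounds from $5.
After 0 rounds: (0.0000, 0.0000, 1.0000)
After 1 round: (0.2500, 0.3000, 0.4500)
After 2 rounds: (0.3250, 0.3300, 0.3450)
After 3 rounds: (0.3475, 0.3330, 0.3195)
After 4 rounds: (0.3543, 0.3333, 0.3125)
P(in $4 after 4 rounds) = 0.3333

0.3333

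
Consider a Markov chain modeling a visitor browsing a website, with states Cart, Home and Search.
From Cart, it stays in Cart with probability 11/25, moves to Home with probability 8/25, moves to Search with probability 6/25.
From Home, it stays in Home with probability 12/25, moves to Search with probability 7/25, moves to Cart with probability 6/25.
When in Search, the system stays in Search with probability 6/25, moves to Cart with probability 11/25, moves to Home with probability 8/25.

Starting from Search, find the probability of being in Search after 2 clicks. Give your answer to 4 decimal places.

0.2528

Sum over the intermediate state after 1 click:
P = P(Search→Cart)·P(Cart→Search) + P(Search→Home)·P(Home→Search) + P(Search→Search)·P(Search→Search)
  = 0.44×0.24 + 0.32×0.28 + 0.24×0.24
  = 0.1056 + 0.0896 + 0.0576 = 0.2528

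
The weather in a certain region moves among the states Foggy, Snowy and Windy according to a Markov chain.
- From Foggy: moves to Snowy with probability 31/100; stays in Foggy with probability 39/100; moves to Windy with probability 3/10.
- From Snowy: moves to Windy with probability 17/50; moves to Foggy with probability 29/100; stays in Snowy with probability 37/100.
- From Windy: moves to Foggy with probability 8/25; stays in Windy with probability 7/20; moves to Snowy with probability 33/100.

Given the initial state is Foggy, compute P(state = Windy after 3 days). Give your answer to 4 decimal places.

Propagate the distribution vector 3 days from Foggy.
After 0 days: (1.0000, 0.0000, 0.0000)
After 1 day: (0.3900, 0.3100, 0.3000)
After 2 days: (0.3380, 0.3346, 0.3274)
After 3 days: (0.3336, 0.3366, 0.3298)
P(in Windy after 3 days) = 0.3298

0.3298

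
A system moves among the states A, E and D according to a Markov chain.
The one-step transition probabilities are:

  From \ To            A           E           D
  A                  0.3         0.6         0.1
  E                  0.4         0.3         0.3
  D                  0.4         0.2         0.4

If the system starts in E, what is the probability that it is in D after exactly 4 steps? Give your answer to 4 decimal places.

Propagate the distribution vector 4 steps from E.
After 0 steps: (0.0000, 1.0000, 0.0000)
After 1 step: (0.4000, 0.3000, 0.3000)
After 2 steps: (0.3600, 0.3900, 0.2500)
After 3 steps: (0.3640, 0.3830, 0.2530)
After 4 steps: (0.3636, 0.3839, 0.2525)
P(in D after 4 steps) = 0.2525

0.2525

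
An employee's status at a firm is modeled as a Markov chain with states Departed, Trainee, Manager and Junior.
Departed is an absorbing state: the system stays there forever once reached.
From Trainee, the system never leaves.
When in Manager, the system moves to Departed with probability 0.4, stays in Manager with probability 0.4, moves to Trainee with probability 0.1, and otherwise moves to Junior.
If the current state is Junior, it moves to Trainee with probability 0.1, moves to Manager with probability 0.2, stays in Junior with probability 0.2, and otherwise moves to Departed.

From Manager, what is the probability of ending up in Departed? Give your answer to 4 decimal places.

Let h(s) be the probability of absorption at Departed starting from transient state s. Then h(Departed) = 1 and h(Trainee) = 0. By first-step analysis:
h(Manager) = 0.4·1 + 0.1·0 + 0.4·h(Manager) + 0.1·h(Junior)
h(Junior) = 0.5·1 + 0.1·0 + 0.2·h(Manager) + 0.2·h(Junior)
Solving: h(Manager) = 0.8043, h(Junior) = 0.8261.
Starting from Manager, the probability is 0.8043.

0.8043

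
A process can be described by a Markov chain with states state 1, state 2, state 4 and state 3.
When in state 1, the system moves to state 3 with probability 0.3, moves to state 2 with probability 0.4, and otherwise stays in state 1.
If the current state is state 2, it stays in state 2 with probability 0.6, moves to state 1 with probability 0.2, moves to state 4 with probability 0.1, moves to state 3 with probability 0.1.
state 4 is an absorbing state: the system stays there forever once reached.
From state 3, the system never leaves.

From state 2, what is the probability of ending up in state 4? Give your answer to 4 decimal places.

0.3500

Let h(s) be the probability of absorption at state 4 starting from transient state s. Then h(state 4) = 1 and h(state 3) = 0. By first-step analysis:
h(state 1) = 0.3·h(state 1) + 0.4·h(state 2) + 0.3·0
h(state 2) = 0.2·h(state 1) + 0.6·h(state 2) + 0.1·1 + 0.1·0
Solving: h(state 1) = 0.2000, h(state 2) = 0.3500.
Starting from state 2, the probability is 0.3500.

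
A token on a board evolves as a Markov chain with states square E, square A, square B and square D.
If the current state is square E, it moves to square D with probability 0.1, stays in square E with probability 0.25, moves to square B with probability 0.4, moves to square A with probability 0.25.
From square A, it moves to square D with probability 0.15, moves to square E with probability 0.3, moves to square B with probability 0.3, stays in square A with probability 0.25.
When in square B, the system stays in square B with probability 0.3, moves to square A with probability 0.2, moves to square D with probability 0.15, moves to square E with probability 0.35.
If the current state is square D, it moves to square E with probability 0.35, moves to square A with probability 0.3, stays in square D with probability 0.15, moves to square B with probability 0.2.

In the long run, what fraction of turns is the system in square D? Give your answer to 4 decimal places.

Let the stationary distribution be π with π = πP and π_1 + π_2 + π_3 + π_4 = 1.
π_1 = 0.25·π_1 + 0.3·π_2 + 0.35·π_3 + 0.35·π_4
π_2 = 0.25·π_1 + 0.25·π_2 + 0.2·π_3 + 0.3·π_4
π_3 = 0.4·π_1 + 0.3·π_2 + 0.3·π_3 + 0.2·π_4
Solving with the normalization constraint gives π = (0.3072, 0.2409, 0.3173, 0.1346).
So the stationary probability of square D is 0.1346.

0.1346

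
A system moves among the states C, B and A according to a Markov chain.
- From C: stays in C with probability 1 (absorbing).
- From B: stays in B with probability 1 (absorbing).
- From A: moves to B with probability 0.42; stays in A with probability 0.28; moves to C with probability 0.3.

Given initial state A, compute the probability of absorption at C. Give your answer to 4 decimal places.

Let h(s) be the probability of absorption at C starting from transient state s. Then h(C) = 1 and h(B) = 0. By first-step analysis:
h(A) = 0.3·1 + 0.42·0 + 0.28·h(A)
Solving: h(A) = 0.4167.
Starting from A, the probability is 0.4167.

0.4167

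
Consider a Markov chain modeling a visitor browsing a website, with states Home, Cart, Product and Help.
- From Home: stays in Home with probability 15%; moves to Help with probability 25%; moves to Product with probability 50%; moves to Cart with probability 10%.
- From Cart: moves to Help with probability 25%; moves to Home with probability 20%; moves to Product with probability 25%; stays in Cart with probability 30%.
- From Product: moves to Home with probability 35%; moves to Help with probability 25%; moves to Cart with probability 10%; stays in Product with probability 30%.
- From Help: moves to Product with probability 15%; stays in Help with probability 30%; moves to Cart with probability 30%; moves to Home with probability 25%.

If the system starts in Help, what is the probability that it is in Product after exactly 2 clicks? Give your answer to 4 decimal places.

Propagate the distribution vector 2 clicks from Help.
After 0 clicks: (0.0000, 0.0000, 0.0000, 1.0000)
After 1 click: (0.2500, 0.3000, 0.1500, 0.3000)
After 2 clicks: (0.2250, 0.2200, 0.2900, 0.2650)
P(in Product after 2 clicks) = 0.2900

0.2900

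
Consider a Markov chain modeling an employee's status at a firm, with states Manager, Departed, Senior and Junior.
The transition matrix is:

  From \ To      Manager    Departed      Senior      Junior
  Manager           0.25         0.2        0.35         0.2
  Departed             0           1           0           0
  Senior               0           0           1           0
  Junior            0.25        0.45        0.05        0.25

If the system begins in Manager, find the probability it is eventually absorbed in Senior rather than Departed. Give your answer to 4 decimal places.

0.5317

Let h(s) be the probability of absorption at Senior starting from transient state s. Then h(Senior) = 1 and h(Departed) = 0. By first-step analysis:
h(Manager) = 0.25·h(Manager) + 0.2·0 + 0.35·1 + 0.2·h(Junior)
h(Junior) = 0.25·h(Manager) + 0.45·0 + 0.05·1 + 0.25·h(Junior)
Solving: h(Manager) = 0.5317, h(Junior) = 0.2439.
Starting from Manager, the probability is 0.5317.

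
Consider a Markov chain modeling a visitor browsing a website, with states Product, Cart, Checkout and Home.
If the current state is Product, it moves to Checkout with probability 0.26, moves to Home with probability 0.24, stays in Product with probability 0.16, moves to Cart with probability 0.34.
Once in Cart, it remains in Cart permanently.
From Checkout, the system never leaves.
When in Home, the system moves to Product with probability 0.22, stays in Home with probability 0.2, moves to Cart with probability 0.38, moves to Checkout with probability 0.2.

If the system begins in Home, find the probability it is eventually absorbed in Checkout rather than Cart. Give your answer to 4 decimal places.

Let h(s) be the probability of absorption at Checkout starting from transient state s. Then h(Checkout) = 1 and h(Cart) = 0. By first-step analysis:
h(Product) = 0.16·h(Product) + 0.34·0 + 0.26·1 + 0.24·h(Home)
h(Home) = 0.22·h(Product) + 0.38·0 + 0.2·1 + 0.2·h(Home)
Solving: h(Product) = 0.4134, h(Home) = 0.3637.
Starting from Home, the probability is 0.3637.

0.3637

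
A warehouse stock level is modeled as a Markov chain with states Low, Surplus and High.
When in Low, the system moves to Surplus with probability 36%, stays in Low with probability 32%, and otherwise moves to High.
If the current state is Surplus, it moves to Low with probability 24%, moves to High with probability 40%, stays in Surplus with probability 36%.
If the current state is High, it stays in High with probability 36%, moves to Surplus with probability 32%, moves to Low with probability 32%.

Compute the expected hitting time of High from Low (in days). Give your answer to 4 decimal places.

Let t(s) be the expected number of days to first reach High from state s, with t(High) = 0. Conditioning on the first day:
t(Low) = 1 + 0.32·t(Low) + 0.36·t(Surplus)
t(Surplus) = 1 + 0.24·t(Low) + 0.36·t(Surplus)
Solving: t(Low) = 2.8670, t(Surplus) = 2.6376.
Expected days from Low to High: 2.8670.

2.8670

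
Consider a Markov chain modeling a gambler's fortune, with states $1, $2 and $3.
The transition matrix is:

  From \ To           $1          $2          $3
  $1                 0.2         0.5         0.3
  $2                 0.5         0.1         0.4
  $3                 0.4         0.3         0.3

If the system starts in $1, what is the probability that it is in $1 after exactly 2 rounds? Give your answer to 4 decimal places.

Sum over the intermediate state after 1 round:
P = P($1→$1)·P($1→$1) + P($1→$2)·P($2→$1) + P($1→$3)·P($3→$1)
  = 0.2×0.2 + 0.5×0.5 + 0.3×0.4
  = 0.0400 + 0.2500 + 0.1200 = 0.4100

0.4100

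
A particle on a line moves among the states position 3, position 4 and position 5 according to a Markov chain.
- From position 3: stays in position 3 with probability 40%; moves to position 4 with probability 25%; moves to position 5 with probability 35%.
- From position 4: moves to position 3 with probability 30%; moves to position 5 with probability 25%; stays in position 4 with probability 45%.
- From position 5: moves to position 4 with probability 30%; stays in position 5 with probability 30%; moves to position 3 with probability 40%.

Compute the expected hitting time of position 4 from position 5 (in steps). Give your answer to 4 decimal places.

3.5714

Let t(s) be the expected number of steps to first reach position 4 from state s, with t(position 4) = 0. Conditioning on the first step:
t(position 3) = 1 + 0.4·t(position 3) + 0.35·t(position 5)
t(position 5) = 1 + 0.4·t(position 3) + 0.3·t(position 5)
Solving: t(position 3) = 3.7500, t(position 5) = 3.5714.
Expected steps from position 5 to position 4: 3.5714.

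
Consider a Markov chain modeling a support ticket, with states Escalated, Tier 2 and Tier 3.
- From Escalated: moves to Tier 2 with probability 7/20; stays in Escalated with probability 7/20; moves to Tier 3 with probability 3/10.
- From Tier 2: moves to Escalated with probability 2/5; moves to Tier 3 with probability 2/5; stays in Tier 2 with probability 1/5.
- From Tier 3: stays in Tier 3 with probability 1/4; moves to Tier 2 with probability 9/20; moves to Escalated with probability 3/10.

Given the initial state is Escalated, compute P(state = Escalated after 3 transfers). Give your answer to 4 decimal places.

0.3504

Propagate the distribution vector 3 transfers from Escalated.
After 0 transfers: (1.0000, 0.0000, 0.0000)
After 1 transfer: (0.3500, 0.3500, 0.3000)
After 2 transfers: (0.3525, 0.3275, 0.3200)
After 3 transfers: (0.3504, 0.3329, 0.3168)
P(in Escalated after 3 transfers) = 0.3504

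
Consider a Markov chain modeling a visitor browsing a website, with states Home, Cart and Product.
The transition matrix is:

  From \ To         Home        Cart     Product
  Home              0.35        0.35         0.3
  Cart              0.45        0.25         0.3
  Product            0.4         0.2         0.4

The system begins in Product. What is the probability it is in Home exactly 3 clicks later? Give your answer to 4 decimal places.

0.3940

Propagate the distribution vector 3 clicks from Product.
After 0 clicks: (0.0000, 0.0000, 1.0000)
After 1 click: (0.4000, 0.2000, 0.4000)
After 2 clicks: (0.3900, 0.2700, 0.3400)
After 3 clicks: (0.3940, 0.2720, 0.3340)
P(in Home after 3 clicks) = 0.3940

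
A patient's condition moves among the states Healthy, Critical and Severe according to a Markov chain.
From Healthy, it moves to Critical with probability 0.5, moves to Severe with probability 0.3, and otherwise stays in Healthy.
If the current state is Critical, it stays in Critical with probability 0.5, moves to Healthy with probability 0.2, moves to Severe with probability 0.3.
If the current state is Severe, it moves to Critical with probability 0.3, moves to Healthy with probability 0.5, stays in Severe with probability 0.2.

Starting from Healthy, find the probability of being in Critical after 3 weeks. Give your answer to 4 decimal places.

Propagate the distribution vector 3 weeks from Healthy.
After 0 weeks: (1.0000, 0.0000, 0.0000)
After 1 week: (0.2000, 0.5000, 0.3000)
After 2 weeks: (0.2900, 0.4400, 0.2700)
After 3 weeks: (0.2810, 0.4460, 0.2730)
P(in Critical after 3 weeks) = 0.4460

0.4460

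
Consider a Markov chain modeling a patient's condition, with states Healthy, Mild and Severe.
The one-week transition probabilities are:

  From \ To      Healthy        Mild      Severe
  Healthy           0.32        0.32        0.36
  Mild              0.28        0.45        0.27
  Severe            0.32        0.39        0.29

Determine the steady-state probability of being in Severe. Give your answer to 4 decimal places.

Let the stationary distribution be π with π = πP and π_1 + π_2 + π_3 = 1.
π_1 = 0.32·π_1 + 0.28·π_2 + 0.32·π_3
π_2 = 0.32·π_1 + 0.45·π_2 + 0.39·π_3
Solving with the normalization constraint gives π = (0.3043, 0.3922, 0.3035).
So the stationary probability of Severe is 0.3035.

0.3035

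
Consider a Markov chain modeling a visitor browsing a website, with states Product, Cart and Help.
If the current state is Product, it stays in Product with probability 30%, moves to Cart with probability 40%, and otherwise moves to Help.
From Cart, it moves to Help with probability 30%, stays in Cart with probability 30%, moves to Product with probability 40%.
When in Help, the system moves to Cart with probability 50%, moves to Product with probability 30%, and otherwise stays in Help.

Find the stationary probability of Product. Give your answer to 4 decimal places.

0.3388

Let the stationary distribution be π with π = πP and π_1 + π_2 + π_3 = 1.
π_1 = 0.3·π_1 + 0.4·π_2 + 0.3·π_3
π_2 = 0.4·π_1 + 0.3·π_2 + 0.5·π_3
Solving with the normalization constraint gives π = (0.3388, 0.3884, 0.2727).
So the stationary probability of Product is 0.3388.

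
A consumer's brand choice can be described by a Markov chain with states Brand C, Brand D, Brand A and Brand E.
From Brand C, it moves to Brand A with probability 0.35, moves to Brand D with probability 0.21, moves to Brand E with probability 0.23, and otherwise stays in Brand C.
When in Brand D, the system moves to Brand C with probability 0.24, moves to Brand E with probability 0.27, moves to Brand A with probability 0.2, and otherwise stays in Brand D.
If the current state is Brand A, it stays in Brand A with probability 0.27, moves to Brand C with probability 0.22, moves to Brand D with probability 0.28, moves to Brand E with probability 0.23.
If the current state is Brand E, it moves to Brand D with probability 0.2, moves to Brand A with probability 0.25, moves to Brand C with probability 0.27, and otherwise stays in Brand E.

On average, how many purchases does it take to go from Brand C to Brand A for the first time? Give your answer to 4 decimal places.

Let t(s) be the expected number of purchases to first reach Brand A from state s, with t(Brand A) = 0. Conditioning on the first purchase:
t(Brand C) = 1 + 0.21·t(Brand C) + 0.21·t(Brand D) + 0.23·t(Brand E)
t(Brand D) = 1 + 0.24·t(Brand C) + 0.29·t(Brand D) + 0.27·t(Brand E)
t(Brand E) = 1 + 0.27·t(Brand C) + 0.2·t(Brand D) + 0.28·t(Brand E)
Solving: t(Brand C) = 3.4363, t(Brand D) = 4.0120, t(Brand E) = 3.7920.
Expected purchases from Brand C to Brand A: 3.4363.

3.4363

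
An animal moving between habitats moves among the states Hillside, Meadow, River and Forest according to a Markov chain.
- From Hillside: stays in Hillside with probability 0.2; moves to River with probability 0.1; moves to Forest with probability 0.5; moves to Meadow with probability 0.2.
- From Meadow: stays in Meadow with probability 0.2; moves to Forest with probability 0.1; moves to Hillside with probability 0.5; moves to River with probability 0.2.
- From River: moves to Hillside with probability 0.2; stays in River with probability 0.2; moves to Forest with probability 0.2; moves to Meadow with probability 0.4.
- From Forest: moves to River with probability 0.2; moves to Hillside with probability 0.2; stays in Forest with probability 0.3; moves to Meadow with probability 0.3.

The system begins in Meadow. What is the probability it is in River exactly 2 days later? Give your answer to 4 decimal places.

0.1500

Propagate the distribution vector 2 days from Meadow.
After 0 days: (0.0000, 1.0000, 0.0000, 0.0000)
After 1 day: (0.5000, 0.2000, 0.2000, 0.1000)
After 2 days: (0.2600, 0.2500, 0.1500, 0.3400)
P(in River after 2 days) = 0.1500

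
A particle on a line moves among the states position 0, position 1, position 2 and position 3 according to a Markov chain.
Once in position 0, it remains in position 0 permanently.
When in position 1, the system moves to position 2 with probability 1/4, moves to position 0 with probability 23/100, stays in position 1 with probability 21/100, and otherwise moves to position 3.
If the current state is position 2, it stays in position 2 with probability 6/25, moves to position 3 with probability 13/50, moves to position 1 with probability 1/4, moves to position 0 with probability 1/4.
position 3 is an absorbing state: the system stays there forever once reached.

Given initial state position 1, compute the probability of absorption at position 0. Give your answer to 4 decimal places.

0.4412

Let h(s) be the probability of absorption at position 0 starting from transient state s. Then h(position 0) = 1 and h(position 3) = 0. By first-step analysis:
h(position 1) = 0.23·1 + 0.21·h(position 1) + 0.25·h(position 2) + 0.31·0
h(position 2) = 0.25·1 + 0.25·h(position 1) + 0.24·h(position 2) + 0.26·0
Solving: h(position 1) = 0.4412, h(position 2) = 0.4741.
Starting from position 1, the probability is 0.4412.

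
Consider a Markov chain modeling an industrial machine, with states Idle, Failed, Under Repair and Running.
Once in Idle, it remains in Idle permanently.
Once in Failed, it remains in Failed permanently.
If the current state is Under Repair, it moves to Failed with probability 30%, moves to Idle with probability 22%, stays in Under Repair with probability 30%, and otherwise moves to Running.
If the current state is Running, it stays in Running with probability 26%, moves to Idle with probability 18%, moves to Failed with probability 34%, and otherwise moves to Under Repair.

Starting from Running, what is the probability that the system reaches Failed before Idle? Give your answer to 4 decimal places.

0.6355

Let h(s) be the probability of absorption at Failed starting from transient state s. Then h(Failed) = 1 and h(Idle) = 0. By first-step analysis:
h(Under Repair) = 0.22·0 + 0.3·1 + 0.3·h(Under Repair) + 0.18·h(Running)
h(Running) = 0.18·0 + 0.34·1 + 0.22·h(Under Repair) + 0.26·h(Running)
Solving: h(Under Repair) = 0.5920, h(Running) = 0.6355.
Starting from Running, the probability is 0.6355.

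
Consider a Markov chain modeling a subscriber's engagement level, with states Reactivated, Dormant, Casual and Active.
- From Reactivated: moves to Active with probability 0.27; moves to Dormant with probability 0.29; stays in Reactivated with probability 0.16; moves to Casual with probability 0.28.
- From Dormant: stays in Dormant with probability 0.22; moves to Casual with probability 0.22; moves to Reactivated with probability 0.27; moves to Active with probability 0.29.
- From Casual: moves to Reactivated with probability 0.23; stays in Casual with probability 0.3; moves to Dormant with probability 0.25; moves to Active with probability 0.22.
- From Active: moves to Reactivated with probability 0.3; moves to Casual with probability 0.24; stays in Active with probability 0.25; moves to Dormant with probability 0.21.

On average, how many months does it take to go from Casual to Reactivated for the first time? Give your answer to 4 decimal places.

Let t(s) be the expected number of months to first reach Reactivated from state s, with t(Reactivated) = 0. Conditioning on the first month:
t(Dormant) = 1 + 0.22·t(Dormant) + 0.22·t(Casual) + 0.29·t(Active)
t(Casual) = 1 + 0.25·t(Dormant) + 0.3·t(Casual) + 0.22·t(Active)
t(Active) = 1 + 0.21·t(Dormant) + 0.24·t(Casual) + 0.25·t(Active)
Solving: t(Dormant) = 3.7303, t(Casual) = 3.9004, t(Active) = 3.6259.
Expected months from Casual to Reactivated: 3.9004.

3.9004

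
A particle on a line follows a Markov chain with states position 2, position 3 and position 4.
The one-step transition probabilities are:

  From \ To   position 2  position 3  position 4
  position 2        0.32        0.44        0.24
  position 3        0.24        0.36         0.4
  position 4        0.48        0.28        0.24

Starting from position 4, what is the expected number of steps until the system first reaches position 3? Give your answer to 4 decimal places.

2.8884

Let t(s) be the expected number of steps to first reach position 3 from state s, with t(position 3) = 0. Conditioning on the first step:
t(position 2) = 1 + 0.32·t(position 2) + 0.24·t(position 4)
t(position 4) = 1 + 0.48·t(position 2) + 0.24·t(position 4)
Solving: t(position 2) = 2.4900, t(position 4) = 2.8884.
Expected steps from position 4 to position 3: 2.8884.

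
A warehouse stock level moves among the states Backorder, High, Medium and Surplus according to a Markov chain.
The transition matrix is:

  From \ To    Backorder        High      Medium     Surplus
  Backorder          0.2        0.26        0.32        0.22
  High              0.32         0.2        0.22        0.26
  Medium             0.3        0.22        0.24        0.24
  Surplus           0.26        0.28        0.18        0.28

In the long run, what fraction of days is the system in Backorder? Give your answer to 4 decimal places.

Let the stationary distribution be π with π = πP and π_1 + π_2 + π_3 + π_4 = 1.
π_1 = 0.2·π_1 + 0.32·π_2 + 0.3·π_3 + 0.26·π_4
π_2 = 0.26·π_1 + 0.2·π_2 + 0.22·π_3 + 0.28·π_4
π_3 = 0.32·π_1 + 0.22·π_2 + 0.24·π_3 + 0.18·π_4
Solving with the normalization constraint gives π = (0.2680, 0.2409, 0.2417, 0.2494).
So the stationary probability of Backorder is 0.2680.

0.2680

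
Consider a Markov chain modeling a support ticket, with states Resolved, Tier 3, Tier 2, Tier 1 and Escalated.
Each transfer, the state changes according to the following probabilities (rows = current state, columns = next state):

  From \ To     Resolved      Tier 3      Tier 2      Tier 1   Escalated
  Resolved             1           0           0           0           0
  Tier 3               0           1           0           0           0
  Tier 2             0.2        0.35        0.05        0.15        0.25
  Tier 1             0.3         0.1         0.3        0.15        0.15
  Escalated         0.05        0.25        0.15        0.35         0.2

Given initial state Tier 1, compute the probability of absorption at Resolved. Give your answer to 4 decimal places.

0.5618

Let h(s) be the probability of absorption at Resolved starting from transient state s. Then h(Resolved) = 1 and h(Tier 3) = 0. By first-step analysis:
h(Tier 2) = 0.2·1 + 0.35·0 + 0.05·h(Tier 2) + 0.15·h(Tier 1) + 0.25·h(Escalated)
h(Tier 1) = 0.3·1 + 0.1·0 + 0.3·h(Tier 2) + 0.15·h(Tier 1) + 0.15·h(Escalated)
h(Escalated) = 0.05·1 + 0.25·0 + 0.15·h(Tier 2) + 0.35·h(Tier 1) + 0.2·h(Escalated)
Solving: h(Tier 2) = 0.4001, h(Tier 1) = 0.5618, h(Escalated) = 0.3833.
Starting from Tier 1, the probability is 0.5618.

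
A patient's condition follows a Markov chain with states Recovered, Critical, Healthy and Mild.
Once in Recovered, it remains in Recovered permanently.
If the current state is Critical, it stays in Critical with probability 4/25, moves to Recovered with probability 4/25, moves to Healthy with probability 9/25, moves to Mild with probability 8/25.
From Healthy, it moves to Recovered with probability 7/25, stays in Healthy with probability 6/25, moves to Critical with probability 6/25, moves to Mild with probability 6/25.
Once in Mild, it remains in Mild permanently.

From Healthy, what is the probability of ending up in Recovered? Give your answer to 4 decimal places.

0.4957

Let h(s) be the probability of absorption at Recovered starting from transient state s. Then h(Recovered) = 1 and h(Mild) = 0. By first-step analysis:
h(Critical) = 0.16·1 + 0.16·h(Critical) + 0.36·h(Healthy) + 0.32·0
h(Healthy) = 0.28·1 + 0.24·h(Critical) + 0.24·h(Healthy) + 0.24·0
Solving: h(Critical) = 0.4029, h(Healthy) = 0.4957.
Starting from Healthy, the probability is 0.4957.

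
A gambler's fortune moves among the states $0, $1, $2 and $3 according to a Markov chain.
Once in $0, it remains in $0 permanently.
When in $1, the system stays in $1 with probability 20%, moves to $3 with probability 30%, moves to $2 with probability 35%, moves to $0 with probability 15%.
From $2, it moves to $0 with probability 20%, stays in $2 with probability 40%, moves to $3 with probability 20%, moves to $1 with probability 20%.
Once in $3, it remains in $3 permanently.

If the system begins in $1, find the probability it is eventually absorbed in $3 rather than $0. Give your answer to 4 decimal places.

0.6098

Let h(s) be the probability of absorption at $3 starting from transient state s. Then h($3) = 1 and h($0) = 0. By first-step analysis:
h($1) = 0.15·0 + 0.2·h($1) + 0.35·h($2) + 0.3·1
h($2) = 0.2·0 + 0.2·h($1) + 0.4·h($2) + 0.2·1
Solving: h($1) = 0.6098, h($2) = 0.5366.
Starting from $1, the probability is 0.6098.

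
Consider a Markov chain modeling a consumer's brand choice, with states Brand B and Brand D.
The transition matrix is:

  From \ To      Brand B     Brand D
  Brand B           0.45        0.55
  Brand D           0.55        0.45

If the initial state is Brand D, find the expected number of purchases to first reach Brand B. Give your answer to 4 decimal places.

1.8182

Let t(s) be the expected number of purchases to first reach Brand B from state s, with t(Brand B) = 0. Conditioning on the first purchase:
t(Brand D) = 1 + 0.45·t(Brand D)
Solving: t(Brand D) = 1.8182.
Expected purchases from Brand D to Brand B: 1.8182.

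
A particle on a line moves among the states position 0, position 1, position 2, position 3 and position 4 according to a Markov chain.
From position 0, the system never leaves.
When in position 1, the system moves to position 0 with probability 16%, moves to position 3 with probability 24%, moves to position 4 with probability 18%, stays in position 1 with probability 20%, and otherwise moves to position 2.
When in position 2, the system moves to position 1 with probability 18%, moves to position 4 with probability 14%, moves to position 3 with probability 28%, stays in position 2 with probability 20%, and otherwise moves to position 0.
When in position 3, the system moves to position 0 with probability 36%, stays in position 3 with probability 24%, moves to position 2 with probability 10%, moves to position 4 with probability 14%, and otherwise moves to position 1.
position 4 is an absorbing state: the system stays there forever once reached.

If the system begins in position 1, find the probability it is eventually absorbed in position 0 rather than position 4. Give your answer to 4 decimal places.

0.5715

Let h(s) be the probability of absorption at position 0 starting from transient state s. Then h(position 0) = 1 and h(position 4) = 0. By first-step analysis:
h(position 1) = 0.16·1 + 0.2·h(position 1) + 0.22·h(position 2) + 0.24·h(position 3) + 0.18·0
h(position 2) = 0.2·1 + 0.18·h(position 1) + 0.2·h(position 2) + 0.28·h(position 3) + 0.14·0
h(position 3) = 0.36·1 + 0.16·h(position 1) + 0.1·h(position 2) + 0.24·h(position 3) + 0.14·0
Solving: h(position 1) = 0.5715, h(position 2) = 0.6148, h(position 3) = 0.6749.
Starting from position 1, the probability is 0.5715.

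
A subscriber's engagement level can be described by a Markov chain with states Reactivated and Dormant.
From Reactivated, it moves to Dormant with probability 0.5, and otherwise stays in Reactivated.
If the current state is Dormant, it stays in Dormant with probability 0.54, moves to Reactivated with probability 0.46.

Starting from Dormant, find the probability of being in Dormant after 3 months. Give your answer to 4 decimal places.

Propagate the distribution vector 3 months from Dormant.
After 0 months: (0.0000, 1.0000)
After 1 month: (0.4600, 0.5400)
After 2 months: (0.4784, 0.5216)
After 3 months: (0.4791, 0.5209)
P(in Dormant after 3 months) = 0.5209

0.5209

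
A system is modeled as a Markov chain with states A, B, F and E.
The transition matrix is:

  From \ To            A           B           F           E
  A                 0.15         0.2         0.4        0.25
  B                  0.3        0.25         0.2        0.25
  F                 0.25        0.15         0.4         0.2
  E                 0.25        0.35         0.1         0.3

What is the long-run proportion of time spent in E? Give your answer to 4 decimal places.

Let the stationary distribution be π with π = πP and π_1 + π_2 + π_3 + π_4 = 1.
π_1 = 0.15·π_1 + 0.3·π_2 + 0.25·π_3 + 0.25·π_4
π_2 = 0.2·π_1 + 0.25·π_2 + 0.15·π_3 + 0.35·π_4
π_3 = 0.4·π_1 + 0.2·π_2 + 0.4·π_3 + 0.1·π_4
Solving with the normalization constraint gives π = (0.2380, 0.2351, 0.2784, 0.2485).
So the stationary probability of E is 0.2485.

0.2485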